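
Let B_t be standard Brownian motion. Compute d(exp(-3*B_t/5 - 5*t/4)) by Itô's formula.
d(exp(-3*B_t/5 - 5*t/4)) = (-107*exp(-3*B_t/5 - 5*t/4)/100) dt + (-3*exp(-3*B_t/5 - 5*t/4)/5) dB_t

Itô's formula for f(t, x): d f(t, B_t) = (f_t + (1/2) f_xx) dt + f_x dB_t. Compute partials of f(t, x) = exp(-5*t/4 - 3*x/5):
  f_t(t,x)  = -5*exp(-5*t/4 - 3*x/5)/4
  f_x(t,x)  = -3*exp(-5*t/4 - 3*x/5)/5
  f_xx(t,x) = 9*exp(-5*t/4 - 3*x/5)/25
Assemble drift = f_t + (1/2) f_xx = -107*exp(-5*t/4 - 3*x/5)/100 and diffusion = f_x = -3*exp(-5*t/4 - 3*x/5)/5. Substituting x = B_t:
  d(exp(-3*B_t/5 - 5*t/4)) = (-107*exp(-3*B_t/5 - 5*t/4)/100) dt + (-3*exp(-3*B_t/5 - 5*t/4)/5) dB_t.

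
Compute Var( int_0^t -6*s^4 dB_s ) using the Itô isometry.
Var = 4*t^9

The Itô integral of a deterministic integrand f(s) has mean 0 because each increment f(s) * (B_{s+ds} - B_s) has mean 0. By the Itô isometry:
  Var( int_0^t f(s) dB_s ) = E[ (int_0^t f(s) dB_s)^2 ] = int_0^t f(s)^2 ds.
Here f(s) = -6*s^4, so f(s)^2 = 36*s^8. Integrate:
  int_0^t (36*s^8) ds = 4*t^9.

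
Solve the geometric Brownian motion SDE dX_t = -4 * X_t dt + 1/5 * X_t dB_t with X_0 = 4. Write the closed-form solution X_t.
X_t = 4 * exp((-201/50) * t + (1/5) * B_t)

For GBM dX = mu X dt + sigma X dB with X_0 = x_0, apply Itô to Y = log X: dY = (mu - sigma^2/2) dt + sigma dB, so Y_t = log(x_0) + (mu - sigma^2/2) t + sigma B_t and hence X_t = x_0 * exp((mu - sigma^2/2) t + sigma B_t).
With mu = -4, sigma = 1/5, x_0 = 4, this gives:
  X_t = 4 * exp((-201/50) * t + (1/5) * B_t).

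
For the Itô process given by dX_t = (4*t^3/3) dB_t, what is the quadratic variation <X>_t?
<X>_t = 16*t^7/63

For an Itô process dX_t = a(t) dt + b(t) dB_t, the quadratic variation is <X>_t = int_0^t b(s)^2 ds (the drift term does not contribute). Here b(s) = 4*s^3/3, so
  b(s)^2 = 16*s^6/9.
Integrating from 0 to t:
  <X>_t = int_0^t (16*s^6/9) ds = 16*t^7/63.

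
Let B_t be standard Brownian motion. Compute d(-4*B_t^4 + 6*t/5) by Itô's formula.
d(-4*B_t^4 + 6*t/5) = (6/5 - 24*B_t^2) dt + (-16*B_t^3) dB_t

Itô's formula for f(t, x): d f(t, B_t) = (f_t + (1/2) f_xx) dt + f_x dB_t. Compute partials of f(t, x) = 6*t/5 - 4*x^4:
  f_t(t,x)  = 6/5
  f_x(t,x)  = -16*x^3
  f_xx(t,x) = -48*x^2
Assemble drift = f_t + (1/2) f_xx = 6/5 - 24*x^2 and diffusion = f_x = -16*x^3. Substituting x = B_t:
  d(-4*B_t^4 + 6*t/5) = (6/5 - 24*B_t^2) dt + (-16*B_t^3) dB_t.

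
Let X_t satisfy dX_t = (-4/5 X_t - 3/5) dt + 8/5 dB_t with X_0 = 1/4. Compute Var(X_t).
Var(X_t) = 8/5 - 8*exp(-8*t/5)/5

The variance V(t) = Var(X_t) satisfies V'(t) = 2 a V(t) + c^2 with V(0) = 0 (drift coefficient is linear in X, diffusion is constant). With a = -4/5, c = 8/5, the solution is
  V(t) = (c^2 / (2 a)) * (exp(2 a t) - 1)
       = ((8/5)^2 / (2*(-4/5))) * (exp((-8/5) t) - 1)
       = 8/5 - 8*exp(-8*t/5)/5.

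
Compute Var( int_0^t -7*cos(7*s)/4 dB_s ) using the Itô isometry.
Var = 49*t/32 + 7*sin(14*t)/64

The Itô integral of a deterministic integrand f(s) has mean 0 because each increment f(s) * (B_{s+ds} - B_s) has mean 0. By the Itô isometry:
  Var( int_0^t f(s) dB_s ) = E[ (int_0^t f(s) dB_s)^2 ] = int_0^t f(s)^2 ds.
Here f(s) = -7*cos(7*s)/4, so f(s)^2 = 49*cos(7*s)^2/16. Integrate:
  int_0^t (49*cos(7*s)^2/16) ds = 49*t/32 + 7*sin(14*t)/64.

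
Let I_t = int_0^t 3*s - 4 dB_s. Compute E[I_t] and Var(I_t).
E[I_t] = 0; Var(I_t) = t*(3*t^2 - 12*t + 16)

The Itô integral of a deterministic integrand f(s) has mean 0 because each increment f(s) * (B_{s+ds} - B_s) has mean 0. By the Itô isometry:
  Var( int_0^t f(s) dB_s ) = E[ (int_0^t f(s) dB_s)^2 ] = int_0^t f(s)^2 ds.
Here f(s) = 3*s - 4, so f(s)^2 = (3*s - 4)^2. Integrate:
  int_0^t ((3*s - 4)^2) ds = t*(3*t^2 - 12*t + 16).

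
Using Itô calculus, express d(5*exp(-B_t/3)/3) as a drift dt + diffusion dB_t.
d(5*exp(-B_t/3)/3) = (5*exp(-B_t/3)/54) dt + (-5*exp(-B_t/3)/9) dB_t

Itô's formula for f(B_t) gives d f(B_t) = f'(B_t) dB_t + (1/2) f''(B_t) dt. Compute derivatives of f(x) = 5*exp(-x/3)/3:
  f'(x)  = -5*exp(-x/3)/9
  f''(x) = 5*exp(-x/3)/27
Substitute x = B_t and multiply the f'' term by 1/2:
  drift     = (1/2) * (5*exp(-x/3)/27) evaluated at B_t = 5*exp(-B_t/3)/54
  diffusion = (-5*exp(-x/3)/9) evaluated at B_t = -5*exp(-B_t/3)/9
Therefore d(5*exp(-B_t/3)/3) = (5*exp(-B_t/3)/54) dt + (-5*exp(-B_t/3)/9) dB_t.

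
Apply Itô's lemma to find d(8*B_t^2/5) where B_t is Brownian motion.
d(8*B_t^2/5) = (8/5) dt + (16*B_t/5) dB_t

Itô's formula for f(B_t) gives d f(B_t) = f'(B_t) dB_t + (1/2) f''(B_t) dt. Compute derivatives of f(x) = 8*x^2/5:
  f'(x)  = 16*x/5
  f''(x) = 16/5
Substitute x = B_t and multiply the f'' term by 1/2:
  drift     = (1/2) * (16/5) evaluated at B_t = 8/5
  diffusion = (16*x/5) evaluated at B_t = 16*B_t/5
Therefore d(8*B_t^2/5) = (8/5) dt + (16*B_t/5) dB_t.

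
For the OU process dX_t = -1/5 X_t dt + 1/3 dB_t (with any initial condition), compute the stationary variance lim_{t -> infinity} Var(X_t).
lim Var(X_t) = 5/18

The OU SDE dX = -theta X dt + sigma dB admits the integrating factor exp(theta t): d(exp(theta t) X_t) = sigma exp(theta t) dB_t. Integrating from 0 to t gives X_t = x_0 * exp(-theta t) + sigma * int_0^t exp(-theta (t-s)) dB_s for any initial x_0. The Itô integral has variance (by the Itô isometry) sigma^2 * int_0^t exp(-2 theta (t - s)) ds = sigma^2 * (1 - exp(-2 theta t)) / (2 theta), independent of x_0.
With theta = 1/5, sigma = 1/3:
  Var(X_t) = (1/3)^2 * (1 - exp(-2*1/5 t)) / (2 * 1/5) = 5/18 - 5*exp(-2*t/5)/18.
As t -> infinity, exp(-2*1/5 t) -> 0, so the stationary variance is sigma^2 / (2 theta) = 5/18.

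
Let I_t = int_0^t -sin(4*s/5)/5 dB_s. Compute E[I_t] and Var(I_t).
E[I_t] = 0; Var(I_t) = t/50 - sin(4*t/5)*cos(4*t/5)/40

The Itô integral of a deterministic integrand f(s) has mean 0 because each increment f(s) * (B_{s+ds} - B_s) has mean 0. By the Itô isometry:
  Var( int_0^t f(s) dB_s ) = E[ (int_0^t f(s) dB_s)^2 ] = int_0^t f(s)^2 ds.
Here f(s) = -sin(4*s/5)/5, so f(s)^2 = sin(4*s/5)^2/25. Integrate:
  int_0^t (sin(4*s/5)^2/25) ds = t/50 - sin(4*t/5)*cos(4*t/5)/40.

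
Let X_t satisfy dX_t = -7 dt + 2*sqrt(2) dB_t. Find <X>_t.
<X>_t = 8*t

For an Itô process dX_t = a(t) dt + b(t) dB_t, the quadratic variation is <X>_t = int_0^t b(s)^2 ds (the drift term does not contribute). Here b(s) = 2*sqrt(2), so
  b(s)^2 = 8.
Integrating from 0 to t:
  <X>_t = int_0^t (8) ds = 8*t.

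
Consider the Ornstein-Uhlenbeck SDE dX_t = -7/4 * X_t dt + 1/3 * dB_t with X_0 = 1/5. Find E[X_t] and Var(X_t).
E[X_t] = exp(-7*t/4)/5; Var(X_t) = 2/63 - 2*exp(-7*t/2)/63

The OU SDE dX = -theta X dt + sigma dB admits the integrating factor exp(theta t): d(exp(theta t) X_t) = sigma exp(theta t) dB_t. Integrating from 0 to t:
  X_t = x_0 * exp(-theta t) + sigma * int_0^t exp(-theta (t-s)) dB_s.
The Itô integral has mean 0 and (by the Itô isometry) variance sigma^2 * int_0^t exp(-2 theta (t - s)) ds = sigma^2 * (1 - exp(-2 theta t)) / (2 theta).
With theta = 7/4, sigma = 1/3, x_0 = 1/5:
  E[X_t] = 1/5 * exp(-7/4 t) = exp(-7*t/4)/5
  Var(X_t) = (1/3)^2 * (1 - exp(-2*7/4 t)) / (2 * 7/4) = 2/63 - 2*exp(-7*t/2)/63.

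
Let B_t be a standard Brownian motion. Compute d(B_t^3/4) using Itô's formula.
d(B_t^3/4) = (3*B_t/4) dt + (3*B_t^2/4) dB_t

Itô's formula for f(B_t) gives d f(B_t) = f'(B_t) dB_t + (1/2) f''(B_t) dt. Compute derivatives of f(x) = x^3/4:
  f'(x)  = 3*x^2/4
  f''(x) = 3*x/2
Substitute x = B_t and multiply the f'' term by 1/2:
  drift     = (1/2) * (3*x/2) evaluated at B_t = 3*B_t/4
  diffusion = (3*x^2/4) evaluated at B_t = 3*B_t^2/4
Therefore d(B_t^3/4) = (3*B_t/4) dt + (3*B_t^2/4) dB_t.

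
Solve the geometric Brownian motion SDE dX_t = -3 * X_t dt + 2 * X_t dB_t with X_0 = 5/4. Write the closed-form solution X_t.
X_t = 5/4 * exp((-5) * t + (2) * B_t)

For GBM dX = mu X dt + sigma X dB with X_0 = x_0, apply Itô to Y = log X: dY = (mu - sigma^2/2) dt + sigma dB, so Y_t = log(x_0) + (mu - sigma^2/2) t + sigma B_t and hence X_t = x_0 * exp((mu - sigma^2/2) t + sigma B_t).
With mu = -3, sigma = 2, x_0 = 5/4, this gives:
  X_t = 5/4 * exp((-5) * t + (2) * B_t).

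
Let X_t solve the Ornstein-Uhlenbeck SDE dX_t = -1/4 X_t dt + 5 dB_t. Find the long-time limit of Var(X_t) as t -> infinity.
lim Var(X_t) = 50

The OU SDE dX = -theta X dt + sigma dB admits the integrating factor exp(theta t): d(exp(theta t) X_t) = sigma exp(theta t) dB_t. Integrating from 0 to t gives X_t = x_0 * exp(-theta t) + sigma * int_0^t exp(-theta (t-s)) dB_s for any initial x_0. The Itô integral has variance (by the Itô isometry) sigma^2 * int_0^t exp(-2 theta (t - s)) ds = sigma^2 * (1 - exp(-2 theta t)) / (2 theta), independent of x_0.
With theta = 1/4, sigma = 5:
  Var(X_t) = (5)^2 * (1 - exp(-2*1/4 t)) / (2 * 1/4) = 50 - 50*exp(-t/2).
As t -> infinity, exp(-2*1/4 t) -> 0, so the stationary variance is sigma^2 / (2 theta) = 50.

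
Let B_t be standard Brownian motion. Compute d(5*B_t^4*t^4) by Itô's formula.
d(5*B_t^4*t^4) = (B_t^2*t^3*(20*B_t^2 + 30*t)) dt + (20*B_t^3*t^4) dB_t

Itô's formula for f(t, x): d f(t, B_t) = (f_t + (1/2) f_xx) dt + f_x dB_t. Compute partials of f(t, x) = 5*t^4*x^4:
  f_t(t,x)  = 20*t^3*x^4
  f_x(t,x)  = 20*t^4*x^3
  f_xx(t,x) = 60*t^4*x^2
Assemble drift = f_t + (1/2) f_xx = t^3*x^2*(30*t + 20*x^2) and diffusion = f_x = 20*t^4*x^3. Substituting x = B_t:
  d(5*B_t^4*t^4) = (B_t^2*t^3*(20*B_t^2 + 30*t)) dt + (20*B_t^3*t^4) dB_t.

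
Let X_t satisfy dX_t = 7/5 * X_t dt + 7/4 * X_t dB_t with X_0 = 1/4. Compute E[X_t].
E[X_t] = exp(7*t/5)/4

For GBM dX = mu X dt + sigma X dB with X_0 = x_0, apply Itô to Y = log X: dY = (mu - sigma^2/2) dt + sigma dB, so Y_t = log(x_0) + (mu - sigma^2/2) t + sigma B_t and hence X_t = x_0 * exp((mu - sigma^2/2) t + sigma B_t).
With mu = 7/5, sigma = 7/4, x_0 = 1/4, this gives:
  X_t = 1/4 * exp((-21/160) * t + (7/4) * B_t).
Since sigma*B_t ~ Normal(0, sigma^2 t), E[exp(sigma*B_t)] = exp(sigma^2 t / 2); so E[X_t] = x_0 * exp((mu - sigma^2/2) t) * exp(sigma^2 t / 2) = x_0 * exp(mu t) = exp(7*t/5)/4.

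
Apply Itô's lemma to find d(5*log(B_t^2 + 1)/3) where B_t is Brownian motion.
d(5*log(B_t^2 + 1)/3) = (5*(1 - B_t^2)/(3*(B_t^2 + 1)^2)) dt + (10*B_t/(3*(B_t^2 + 1))) dB_t

Itô's formula for f(B_t) gives d f(B_t) = f'(B_t) dB_t + (1/2) f''(B_t) dt. Compute derivatives of f(x) = 5*log(x^2 + 1)/3:
  f'(x)  = 10*x/(3*(x^2 + 1))
  f''(x) = 10*(1 - x^2)/(3*(x^2 + 1)^2)
Substitute x = B_t and multiply the f'' term by 1/2:
  drift     = (1/2) * (10*(1 - x^2)/(3*(x^2 + 1)^2)) evaluated at B_t = 5*(1 - B_t^2)/(3*(B_t^2 + 1)^2)
  diffusion = (10*x/(3*(x^2 + 1))) evaluated at B_t = 10*B_t/(3*(B_t^2 + 1))
Therefore d(5*log(B_t^2 + 1)/3) = (5*(1 - B_t^2)/(3*(B_t^2 + 1)^2)) dt + (10*B_t/(3*(B_t^2 + 1))) dB_t.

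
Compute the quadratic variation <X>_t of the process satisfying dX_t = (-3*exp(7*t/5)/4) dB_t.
<X>_t = 45*exp(14*t/5)/224 - 45/224

For an Itô process dX_t = a(t) dt + b(t) dB_t, the quadratic variation is <X>_t = int_0^t b(s)^2 ds (the drift term does not contribute). Here b(s) = -3*exp(7*s/5)/4, so
  b(s)^2 = 9*exp(14*s/5)/16.
Integrating from 0 to t:
  <X>_t = int_0^t (9*exp(14*s/5)/16) ds = 45*exp(14*t/5)/224 - 45/224.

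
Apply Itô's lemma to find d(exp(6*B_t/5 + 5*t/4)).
d(exp(6*B_t/5 + 5*t/4)) = (197*exp(6*B_t/5 + 5*t/4)/100) dt + (6*exp(6*B_t/5 + 5*t/4)/5) dB_t

Itô's formula for f(t, x): d f(t, B_t) = (f_t + (1/2) f_xx) dt + f_x dB_t. Compute partials of f(t, x) = exp(5*t/4 + 6*x/5):
  f_t(t,x)  = 5*exp(5*t/4 + 6*x/5)/4
  f_x(t,x)  = 6*exp(5*t/4 + 6*x/5)/5
  f_xx(t,x) = 36*exp(5*t/4 + 6*x/5)/25
Assemble drift = f_t + (1/2) f_xx = 197*exp(5*t/4 + 6*x/5)/100 and diffusion = f_x = 6*exp(5*t/4 + 6*x/5)/5. Substituting x = B_t:
  d(exp(6*B_t/5 + 5*t/4)) = (197*exp(6*B_t/5 + 5*t/4)/100) dt + (6*exp(6*B_t/5 + 5*t/4)/5) dB_t.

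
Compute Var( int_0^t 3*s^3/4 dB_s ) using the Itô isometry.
Var = 9*t^7/112

The Itô integral of a deterministic integrand f(s) has mean 0 because each increment f(s) * (B_{s+ds} - B_s) has mean 0. By the Itô isometry:
  Var( int_0^t f(s) dB_s ) = E[ (int_0^t f(s) dB_s)^2 ] = int_0^t f(s)^2 ds.
Here f(s) = 3*s^3/4, so f(s)^2 = 9*s^6/16. Integrate:
  int_0^t (9*s^6/16) ds = 9*t^7/112.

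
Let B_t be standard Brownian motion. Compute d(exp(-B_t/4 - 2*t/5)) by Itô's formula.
d(exp(-B_t/4 - 2*t/5)) = (-59*exp(-B_t/4 - 2*t/5)/160) dt + (-exp(-B_t/4 - 2*t/5)/4) dB_t

Itô's formula for f(t, x): d f(t, B_t) = (f_t + (1/2) f_xx) dt + f_x dB_t. Compute partials of f(t, x) = exp(-2*t/5 - x/4):
  f_t(t,x)  = -2*exp(-2*t/5 - x/4)/5
  f_x(t,x)  = -exp(-2*t/5 - x/4)/4
  f_xx(t,x) = exp(-2*t/5 - x/4)/16
Assemble drift = f_t + (1/2) f_xx = -59*exp(-2*t/5 - x/4)/160 and diffusion = f_x = -exp(-2*t/5 - x/4)/4. Substituting x = B_t:
  d(exp(-B_t/4 - 2*t/5)) = (-59*exp(-B_t/4 - 2*t/5)/160) dt + (-exp(-B_t/4 - 2*t/5)/4) dB_t.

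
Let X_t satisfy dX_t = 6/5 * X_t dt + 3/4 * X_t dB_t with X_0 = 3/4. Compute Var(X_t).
Var(X_t) = 9*(exp(9*t/16) - 1)*exp(12*t/5)/16

For GBM dX = mu X dt + sigma X dB with X_0 = x_0, apply Itô to Y = log X: dY = (mu - sigma^2/2) dt + sigma dB, so Y_t = log(x_0) + (mu - sigma^2/2) t + sigma B_t and hence X_t = x_0 * exp((mu - sigma^2/2) t + sigma B_t).
With mu = 6/5, sigma = 3/4, x_0 = 3/4, this gives:
  X_t = 3/4 * exp((147/160) * t + (3/4) * B_t).
Since sigma*B_t ~ Normal(0, sigma^2 t), E[exp(sigma*B_t)] = exp(sigma^2 t / 2); so E[X_t] = x_0 * exp((mu - sigma^2/2) t) * exp(sigma^2 t / 2) = x_0 * exp(mu t) = 3*exp(6*t/5)/4.
Var(X_t) = E[X_t^2] - (E[X_t])^2 = x_0^2 * exp(2 mu t) * (exp(sigma^2 t) - 1) = 9*(exp(9*t/16) - 1)*exp(12*t/5)/16.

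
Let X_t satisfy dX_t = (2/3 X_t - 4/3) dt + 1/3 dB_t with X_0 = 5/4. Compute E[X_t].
E[X_t] = 2 - 3*exp(2*t/3)/4

Taking expectations and using E[dB_t] = 0, the mean m(t) = E[X_t] satisfies the ODE m'(t) = a m(t) + b with m(0) = x_0. With a = 2/3, b = -4/3, x_0 = 5/4, the solution is
  m(t) = x_0 * exp(a t) + (b/a) * (exp(a t) - 1)
       = (5/4) * exp((2/3) t) + ((-4/3)/(2/3)) * (exp((2/3) t) - 1)
       = 2 - 3*exp(2*t/3)/4.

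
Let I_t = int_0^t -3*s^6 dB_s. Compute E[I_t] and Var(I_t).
E[I_t] = 0; Var(I_t) = 9*t^13/13

The Itô integral of a deterministic integrand f(s) has mean 0 because each increment f(s) * (B_{s+ds} - B_s) has mean 0. By the Itô isometry:
  Var( int_0^t f(s) dB_s ) = E[ (int_0^t f(s) dB_s)^2 ] = int_0^t f(s)^2 ds.
Here f(s) = -3*s^6, so f(s)^2 = 9*s^12. Integrate:
  int_0^t (9*s^12) ds = 9*t^13/13.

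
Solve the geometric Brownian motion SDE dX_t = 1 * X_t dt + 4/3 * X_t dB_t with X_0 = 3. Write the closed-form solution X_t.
X_t = 3 * exp((1/9) * t + (4/3) * B_t)

For GBM dX = mu X dt + sigma X dB with X_0 = x_0, apply Itô to Y = log X: dY = (mu - sigma^2/2) dt + sigma dB, so Y_t = log(x_0) + (mu - sigma^2/2) t + sigma B_t and hence X_t = x_0 * exp((mu - sigma^2/2) t + sigma B_t).
With mu = 1, sigma = 4/3, x_0 = 3, this gives:
  X_t = 3 * exp((1/9) * t + (4/3) * B_t).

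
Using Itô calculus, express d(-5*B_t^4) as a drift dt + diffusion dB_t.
d(-5*B_t^4) = (-30*B_t^2) dt + (-20*B_t^3) dB_t

Itô's formula for f(B_t) gives d f(B_t) = f'(B_t) dB_t + (1/2) f''(B_t) dt. Compute derivatives of f(x) = -5*x^4:
  f'(x)  = -20*x^3
  f''(x) = -60*x^2
Substitute x = B_t and multiply the f'' term by 1/2:
  drift     = (1/2) * (-60*x^2) evaluated at B_t = -30*B_t^2
  diffusion = (-20*x^3) evaluated at B_t = -20*B_t^3
Therefore d(-5*B_t^4) = (-30*B_t^2) dt + (-20*B_t^3) dB_t.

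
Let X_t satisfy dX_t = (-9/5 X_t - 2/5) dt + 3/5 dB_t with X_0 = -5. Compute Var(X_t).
Var(X_t) = 1/10 - exp(-18*t/5)/10

The variance V(t) = Var(X_t) satisfies V'(t) = 2 a V(t) + c^2 with V(0) = 0 (drift coefficient is linear in X, diffusion is constant). With a = -9/5, c = 3/5, the solution is
  V(t) = (c^2 / (2 a)) * (exp(2 a t) - 1)
       = ((3/5)^2 / (2*(-9/5))) * (exp((-18/5) t) - 1)
       = 1/10 - exp(-18*t/5)/10.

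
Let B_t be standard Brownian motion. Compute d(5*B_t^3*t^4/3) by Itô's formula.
d(5*B_t^3*t^4/3) = (5*B_t*t^3*(4*B_t^2 + 3*t)/3) dt + (5*B_t^2*t^4) dB_t

Itô's formula for f(t, x): d f(t, B_t) = (f_t + (1/2) f_xx) dt + f_x dB_t. Compute partials of f(t, x) = 5*t^4*x^3/3:
  f_t(t,x)  = 20*t^3*x^3/3
  f_x(t,x)  = 5*t^4*x^2
  f_xx(t,x) = 10*t^4*x
Assemble drift = f_t + (1/2) f_xx = 5*t^3*x*(3*t + 4*x^2)/3 and diffusion = f_x = 5*t^4*x^2. Substituting x = B_t:
  d(5*B_t^3*t^4/3) = (5*B_t*t^3*(4*B_t^2 + 3*t)/3) dt + (5*B_t^2*t^4) dB_t.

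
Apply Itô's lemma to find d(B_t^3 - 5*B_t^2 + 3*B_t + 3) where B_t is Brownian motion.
d(B_t^3 - 5*B_t^2 + 3*B_t + 3) = (3*B_t - 5) dt + (3*B_t^2 - 10*B_t + 3) dB_t

Itô's formula for f(B_t) gives d f(B_t) = f'(B_t) dB_t + (1/2) f''(B_t) dt. Compute derivatives of f(x) = x^3 - 5*x^2 + 3*x + 3:
  f'(x)  = 3*x^2 - 10*x + 3
  f''(x) = 6*x - 10
Substitute x = B_t and multiply the f'' term by 1/2:
  drift     = (1/2) * (6*x - 10) evaluated at B_t = 3*B_t - 5
  diffusion = (3*x^2 - 10*x + 3) evaluated at B_t = 3*B_t^2 - 10*B_t + 3
Therefore d(B_t^3 - 5*B_t^2 + 3*B_t + 3) = (3*B_t - 5) dt + (3*B_t^2 - 10*B_t + 3) dB_t.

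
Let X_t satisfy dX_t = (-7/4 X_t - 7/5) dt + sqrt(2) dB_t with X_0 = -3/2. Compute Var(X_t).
Var(X_t) = 4/7 - 4*exp(-7*t/2)/7

The variance V(t) = Var(X_t) satisfies V'(t) = 2 a V(t) + c^2 with V(0) = 0 (drift coefficient is linear in X, diffusion is constant). With a = -7/4, c = sqrt(2), the solution is
  V(t) = (c^2 / (2 a)) * (exp(2 a t) - 1)
       = (sqrt(2)^2 / (2*(-7/4))) * (exp((-7/2) t) - 1)
       = 4/7 - 4*exp(-7*t/2)/7.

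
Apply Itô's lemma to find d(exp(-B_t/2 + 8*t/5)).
d(exp(-B_t/2 + 8*t/5)) = (69*exp(-B_t/2 + 8*t/5)/40) dt + (-exp(-B_t/2 + 8*t/5)/2) dB_t

Itô's formula for f(t, x): d f(t, B_t) = (f_t + (1/2) f_xx) dt + f_x dB_t. Compute partials of f(t, x) = exp(8*t/5 - x/2):
  f_t(t,x)  = 8*exp(8*t/5 - x/2)/5
  f_x(t,x)  = -exp(8*t/5 - x/2)/2
  f_xx(t,x) = exp(8*t/5 - x/2)/4
Assemble drift = f_t + (1/2) f_xx = 69*exp(8*t/5 - x/2)/40 and diffusion = f_x = -exp(8*t/5 - x/2)/2. Substituting x = B_t:
  d(exp(-B_t/2 + 8*t/5)) = (69*exp(-B_t/2 + 8*t/5)/40) dt + (-exp(-B_t/2 + 8*t/5)/2) dB_t.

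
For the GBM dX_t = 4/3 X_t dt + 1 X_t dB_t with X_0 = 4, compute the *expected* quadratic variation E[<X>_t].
E[<X>_t] = 48*exp(11*t/3)/11 - 48/11

<X>_t = int_0^t (1 * X_s)^2 ds. Taking expectation inside the integral: E[<X>_t] = 1^2 * int_0^t E[X_s^2] ds. For GBM, E[X_s^2] = x_0^2 * exp((2 mu + sigma^2) s). Integrating:
  E[<X>_t] = 1^2 * 4^2 * (exp((2*(4/3) + 1^2) t) - 1) / (2*(4/3) + 1^2)
           = 1^2 * 4^2 * (exp((11/3) t) - 1) / (11/3) = 48*exp(11*t/3)/11 - 48/11.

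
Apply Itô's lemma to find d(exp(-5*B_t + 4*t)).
d(exp(-5*B_t + 4*t)) = (33*exp(-5*B_t + 4*t)/2) dt + (-5*exp(-5*B_t + 4*t)) dB_t

Itô's formula for f(t, x): d f(t, B_t) = (f_t + (1/2) f_xx) dt + f_x dB_t. Compute partials of f(t, x) = exp(4*t - 5*x):
  f_t(t,x)  = 4*exp(4*t - 5*x)
  f_x(t,x)  = -5*exp(4*t - 5*x)
  f_xx(t,x) = 25*exp(4*t - 5*x)
Assemble drift = f_t + (1/2) f_xx = 33*exp(4*t - 5*x)/2 and diffusion = f_x = -5*exp(4*t - 5*x). Substituting x = B_t:
  d(exp(-5*B_t + 4*t)) = (33*exp(-5*B_t + 4*t)/2) dt + (-5*exp(-5*B_t + 4*t)) dB_t.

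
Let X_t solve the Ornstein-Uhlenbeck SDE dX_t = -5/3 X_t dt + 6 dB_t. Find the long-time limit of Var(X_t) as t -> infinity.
lim Var(X_t) = 54/5

The OU SDE dX = -theta X dt + sigma dB admits the integrating factor exp(theta t): d(exp(theta t) X_t) = sigma exp(theta t) dB_t. Integrating from 0 to t gives X_t = x_0 * exp(-theta t) + sigma * int_0^t exp(-theta (t-s)) dB_s for any initial x_0. The Itô integral has variance (by the Itô isometry) sigma^2 * int_0^t exp(-2 theta (t - s)) ds = sigma^2 * (1 - exp(-2 theta t)) / (2 theta), independent of x_0.
With theta = 5/3, sigma = 6:
  Var(X_t) = (6)^2 * (1 - exp(-2*5/3 t)) / (2 * 5/3) = 54/5 - 54*exp(-10*t/3)/5.
As t -> infinity, exp(-2*5/3 t) -> 0, so the stationary variance is sigma^2 / (2 theta) = 54/5.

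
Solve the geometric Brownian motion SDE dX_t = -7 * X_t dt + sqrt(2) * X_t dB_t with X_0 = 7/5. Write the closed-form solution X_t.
X_t = 7/5 * exp((-8) * t + (sqrt(2)) * B_t)

For GBM dX = mu X dt + sigma X dB with X_0 = x_0, apply Itô to Y = log X: dY = (mu - sigma^2/2) dt + sigma dB, so Y_t = log(x_0) + (mu - sigma^2/2) t + sigma B_t and hence X_t = x_0 * exp((mu - sigma^2/2) t + sigma B_t).
With mu = -7, sigma = sqrt(2), x_0 = 7/5, this gives:
  X_t = 7/5 * exp((-8) * t + (sqrt(2)) * B_t).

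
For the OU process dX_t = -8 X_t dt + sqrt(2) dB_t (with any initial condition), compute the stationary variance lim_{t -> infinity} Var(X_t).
lim Var(X_t) = 1/8

The OU SDE dX = -theta X dt + sigma dB admits the integrating factor exp(theta t): d(exp(theta t) X_t) = sigma exp(theta t) dB_t. Integrating from 0 to t gives X_t = x_0 * exp(-theta t) + sigma * int_0^t exp(-theta (t-s)) dB_s for any initial x_0. The Itô integral has variance (by the Itô isometry) sigma^2 * int_0^t exp(-2 theta (t - s)) ds = sigma^2 * (1 - exp(-2 theta t)) / (2 theta), independent of x_0.
With theta = 8, sigma = sqrt(2):
  Var(X_t) = (sqrt(2))^2 * (1 - exp(-2*8 t)) / (2 * 8) = 1/8 - exp(-16*t)/8.
As t -> infinity, exp(-2*8 t) -> 0, so the stationary variance is sigma^2 / (2 theta) = 1/8.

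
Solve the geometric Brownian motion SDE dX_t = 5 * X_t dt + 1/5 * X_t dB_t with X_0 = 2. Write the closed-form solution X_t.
X_t = 2 * exp((249/50) * t + (1/5) * B_t)

For GBM dX = mu X dt + sigma X dB with X_0 = x_0, apply Itô to Y = log X: dY = (mu - sigma^2/2) dt + sigma dB, so Y_t = log(x_0) + (mu - sigma^2/2) t + sigma B_t and hence X_t = x_0 * exp((mu - sigma^2/2) t + sigma B_t).
With mu = 5, sigma = 1/5, x_0 = 2, this gives:
  X_t = 2 * exp((249/50) * t + (1/5) * B_t).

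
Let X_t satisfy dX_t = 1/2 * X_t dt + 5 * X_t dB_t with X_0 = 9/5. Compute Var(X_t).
Var(X_t) = 81*(exp(25*t) - 1)*exp(t)/25

For GBM dX = mu X dt + sigma X dB with X_0 = x_0, apply Itô to Y = log X: dY = (mu - sigma^2/2) dt + sigma dB, so Y_t = log(x_0) + (mu - sigma^2/2) t + sigma B_t and hence X_t = x_0 * exp((mu - sigma^2/2) t + sigma B_t).
With mu = 1/2, sigma = 5, x_0 = 9/5, this gives:
  X_t = 9/5 * exp((-12) * t + (5) * B_t).
Since sigma*B_t ~ Normal(0, sigma^2 t), E[exp(sigma*B_t)] = exp(sigma^2 t / 2); so E[X_t] = x_0 * exp((mu - sigma^2/2) t) * exp(sigma^2 t / 2) = x_0 * exp(mu t) = 9*exp(t/2)/5.
Var(X_t) = E[X_t^2] - (E[X_t])^2 = x_0^2 * exp(2 mu t) * (exp(sigma^2 t) - 1) = 81*(exp(25*t) - 1)*exp(t)/25.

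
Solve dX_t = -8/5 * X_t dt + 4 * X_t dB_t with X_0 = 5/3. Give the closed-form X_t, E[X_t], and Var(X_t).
X_t = 5/3 * exp((-48/5) t + (4) B_t); E[X_t] = 5*exp(-8*t/5)/3; Var(X_t) = (25*exp(16*t) - 25)*exp(-16*t/5)/9

For GBM dX = mu X dt + sigma X dB with X_0 = x_0, apply Itô to Y = log X: dY = (mu - sigma^2/2) dt + sigma dB, so Y_t = log(x_0) + (mu - sigma^2/2) t + sigma B_t and hence X_t = x_0 * exp((mu - sigma^2/2) t + sigma B_t).
With mu = -8/5, sigma = 4, x_0 = 5/3, this gives:
  X_t = 5/3 * exp((-48/5) * t + (4) * B_t).
Since sigma*B_t ~ Normal(0, sigma^2 t), E[exp(sigma*B_t)] = exp(sigma^2 t / 2); so E[X_t] = x_0 * exp((mu - sigma^2/2) t) * exp(sigma^2 t / 2) = x_0 * exp(mu t) = 5*exp(-8*t/5)/3.
Var(X_t) = E[X_t^2] - (E[X_t])^2 = x_0^2 * exp(2 mu t) * (exp(sigma^2 t) - 1) = (25*exp(16*t) - 25)*exp(-16*t/5)/9.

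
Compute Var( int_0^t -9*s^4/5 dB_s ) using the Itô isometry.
Var = 9*t^9/25

The Itô integral of a deterministic integrand f(s) has mean 0 because each increment f(s) * (B_{s+ds} - B_s) has mean 0. By the Itô isometry:
  Var( int_0^t f(s) dB_s ) = E[ (int_0^t f(s) dB_s)^2 ] = int_0^t f(s)^2 ds.
Here f(s) = -9*s^4/5, so f(s)^2 = 81*s^8/25. Integrate:
  int_0^t (81*s^8/25) ds = 9*t^9/25.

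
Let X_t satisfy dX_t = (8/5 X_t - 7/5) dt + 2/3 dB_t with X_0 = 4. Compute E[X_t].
E[X_t] = 25*exp(8*t/5)/8 + 7/8

Taking expectations and using E[dB_t] = 0, the mean m(t) = E[X_t] satisfies the ODE m'(t) = a m(t) + b with m(0) = x_0. With a = 8/5, b = -7/5, x_0 = 4, the solution is
  m(t) = x_0 * exp(a t) + (b/a) * (exp(a t) - 1)
       = 4 * exp((8/5) t) + ((-7/5)/(8/5)) * (exp((8/5) t) - 1)
       = 25*exp(8*t/5)/8 + 7/8.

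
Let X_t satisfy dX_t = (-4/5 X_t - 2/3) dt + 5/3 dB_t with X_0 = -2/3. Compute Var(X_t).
Var(X_t) = 125/72 - 125*exp(-8*t/5)/72

The variance V(t) = Var(X_t) satisfies V'(t) = 2 a V(t) + c^2 with V(0) = 0 (drift coefficient is linear in X, diffusion is constant). With a = -4/5, c = 5/3, the solution is
  V(t) = (c^2 / (2 a)) * (exp(2 a t) - 1)
       = ((5/3)^2 / (2*(-4/5))) * (exp((-8/5) t) - 1)
       = 125/72 - 125*exp(-8*t/5)/72.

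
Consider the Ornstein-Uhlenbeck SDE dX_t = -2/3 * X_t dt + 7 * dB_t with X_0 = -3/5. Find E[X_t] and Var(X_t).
E[X_t] = -3*exp(-2*t/3)/5; Var(X_t) = 147/4 - 147*exp(-4*t/3)/4

The OU SDE dX = -theta X dt + sigma dB admits the integrating factor exp(theta t): d(exp(theta t) X_t) = sigma exp(theta t) dB_t. Integrating from 0 to t:
  X_t = x_0 * exp(-theta t) + sigma * int_0^t exp(-theta (t-s)) dB_s.
The Itô integral has mean 0 and (by the Itô isometry) variance sigma^2 * int_0^t exp(-2 theta (t - s)) ds = sigma^2 * (1 - exp(-2 theta t)) / (2 theta).
With theta = 2/3, sigma = 7, x_0 = -3/5:
  E[X_t] = -3/5 * exp(-2/3 t) = -3*exp(-2*t/3)/5
  Var(X_t) = (7)^2 * (1 - exp(-2*2/3 t)) / (2 * 2/3) = 147/4 - 147*exp(-4*t/3)/4.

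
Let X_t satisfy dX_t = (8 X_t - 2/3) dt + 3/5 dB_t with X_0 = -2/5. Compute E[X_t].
E[X_t] = 1/12 - 29*exp(8*t)/60

Taking expectations and using E[dB_t] = 0, the mean m(t) = E[X_t] satisfies the ODE m'(t) = a m(t) + b with m(0) = x_0. With a = 8, b = -2/3, x_0 = -2/5, the solution is
  m(t) = x_0 * exp(a t) + (b/a) * (exp(a t) - 1)
       = (-2/5) * exp(8 t) + ((-2/3)/8) * (exp(8 t) - 1)
       = 1/12 - 29*exp(8*t)/60.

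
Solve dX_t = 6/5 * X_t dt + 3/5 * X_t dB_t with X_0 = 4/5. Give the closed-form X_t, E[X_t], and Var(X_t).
X_t = 4/5 * exp((51/50) t + (3/5) B_t); E[X_t] = 4*exp(6*t/5)/5; Var(X_t) = 16*(exp(9*t/25) - 1)*exp(12*t/5)/25

For GBM dX = mu X dt + sigma X dB with X_0 = x_0, apply Itô to Y = log X: dY = (mu - sigma^2/2) dt + sigma dB, so Y_t = log(x_0) + (mu - sigma^2/2) t + sigma B_t and hence X_t = x_0 * exp((mu - sigma^2/2) t + sigma B_t).
With mu = 6/5, sigma = 3/5, x_0 = 4/5, this gives:
  X_t = 4/5 * exp((51/50) * t + (3/5) * B_t).
Since sigma*B_t ~ Normal(0, sigma^2 t), E[exp(sigma*B_t)] = exp(sigma^2 t / 2); so E[X_t] = x_0 * exp((mu - sigma^2/2) t) * exp(sigma^2 t / 2) = x_0 * exp(mu t) = 4*exp(6*t/5)/5.
Var(X_t) = E[X_t^2] - (E[X_t])^2 = x_0^2 * exp(2 mu t) * (exp(sigma^2 t) - 1) = 16*(exp(9*t/25) - 1)*exp(12*t/5)/25.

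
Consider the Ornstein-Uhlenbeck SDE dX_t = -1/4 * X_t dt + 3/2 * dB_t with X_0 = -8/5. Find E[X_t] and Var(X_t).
E[X_t] = -8*exp(-t/4)/5; Var(X_t) = 9/2 - 9*exp(-t/2)/2

The OU SDE dX = -theta X dt + sigma dB admits the integrating factor exp(theta t): d(exp(theta t) X_t) = sigma exp(theta t) dB_t. Integrating from 0 to t:
  X_t = x_0 * exp(-theta t) + sigma * int_0^t exp(-theta (t-s)) dB_s.
The Itô integral has mean 0 and (by the Itô isometry) variance sigma^2 * int_0^t exp(-2 theta (t - s)) ds = sigma^2 * (1 - exp(-2 theta t)) / (2 theta).
With theta = 1/4, sigma = 3/2, x_0 = -8/5:
  E[X_t] = -8/5 * exp(-1/4 t) = -8*exp(-t/4)/5
  Var(X_t) = (3/2)^2 * (1 - exp(-2*1/4 t)) / (2 * 1/4) = 9/2 - 9*exp(-t/2)/2.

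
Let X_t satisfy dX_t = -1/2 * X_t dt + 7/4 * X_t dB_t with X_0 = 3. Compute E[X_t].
E[X_t] = 3*exp(-t/2)

For GBM dX = mu X dt + sigma X dB with X_0 = x_0, apply Itô to Y = log X: dY = (mu - sigma^2/2) dt + sigma dB, so Y_t = log(x_0) + (mu - sigma^2/2) t + sigma B_t and hence X_t = x_0 * exp((mu - sigma^2/2) t + sigma B_t).
With mu = -1/2, sigma = 7/4, x_0 = 3, this gives:
  X_t = 3 * exp((-65/32) * t + (7/4) * B_t).
Since sigma*B_t ~ Normal(0, sigma^2 t), E[exp(sigma*B_t)] = exp(sigma^2 t / 2); so E[X_t] = x_0 * exp((mu - sigma^2/2) t) * exp(sigma^2 t / 2) = x_0 * exp(mu t) = 3*exp(-t/2).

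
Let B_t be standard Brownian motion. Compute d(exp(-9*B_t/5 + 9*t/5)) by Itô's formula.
d(exp(-9*B_t/5 + 9*t/5)) = (171*exp(-9*B_t/5 + 9*t/5)/50) dt + (-9*exp(-9*B_t/5 + 9*t/5)/5) dB_t

Itô's formula for f(t, x): d f(t, B_t) = (f_t + (1/2) f_xx) dt + f_x dB_t. Compute partials of f(t, x) = exp(9*t/5 - 9*x/5):
  f_t(t,x)  = 9*exp(9*t/5 - 9*x/5)/5
  f_x(t,x)  = -9*exp(9*t/5 - 9*x/5)/5
  f_xx(t,x) = 81*exp(9*t/5 - 9*x/5)/25
Assemble drift = f_t + (1/2) f_xx = 171*exp(9*t/5 - 9*x/5)/50 and diffusion = f_x = -9*exp(9*t/5 - 9*x/5)/5. Substituting x = B_t:
  d(exp(-9*B_t/5 + 9*t/5)) = (171*exp(-9*B_t/5 + 9*t/5)/50) dt + (-9*exp(-9*B_t/5 + 9*t/5)/5) dB_t.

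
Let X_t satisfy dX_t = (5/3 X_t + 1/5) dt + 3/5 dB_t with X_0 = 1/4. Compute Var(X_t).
Var(X_t) = 27*exp(10*t/3)/250 - 27/250

The variance V(t) = Var(X_t) satisfies V'(t) = 2 a V(t) + c^2 with V(0) = 0 (drift coefficient is linear in X, diffusion is constant). With a = 5/3, c = 3/5, the solution is
  V(t) = (c^2 / (2 a)) * (exp(2 a t) - 1)
       = ((3/5)^2 / (2*(5/3))) * (exp((10/3) t) - 1)
       = 27*exp(10*t/3)/250 - 27/250.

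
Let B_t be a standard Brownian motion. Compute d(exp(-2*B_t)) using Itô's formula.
d(exp(-2*B_t)) = (2*exp(-2*B_t)) dt + (-2*exp(-2*B_t)) dB_t

Itô's formula for f(B_t) gives d f(B_t) = f'(B_t) dB_t + (1/2) f''(B_t) dt. Compute derivatives of f(x) = exp(-2*x):
  f'(x)  = -2*exp(-2*x)
  f''(x) = 4*exp(-2*x)
Substitute x = B_t and multiply the f'' term by 1/2:
  drift     = (1/2) * (4*exp(-2*x)) evaluated at B_t = 2*exp(-2*B_t)
  diffusion = (-2*exp(-2*x)) evaluated at B_t = -2*exp(-2*B_t)
Therefore d(exp(-2*B_t)) = (2*exp(-2*B_t)) dt + (-2*exp(-2*B_t)) dB_t.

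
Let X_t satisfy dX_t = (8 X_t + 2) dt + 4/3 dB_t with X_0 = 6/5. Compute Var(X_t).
Var(X_t) = exp(16*t)/9 - 1/9

The variance V(t) = Var(X_t) satisfies V'(t) = 2 a V(t) + c^2 with V(0) = 0 (drift coefficient is linear in X, diffusion is constant). With a = 8, c = 4/3, the solution is
  V(t) = (c^2 / (2 a)) * (exp(2 a t) - 1)
       = ((4/3)^2 / (2*8)) * (exp(16 t) - 1)
       = exp(16*t)/9 - 1/9.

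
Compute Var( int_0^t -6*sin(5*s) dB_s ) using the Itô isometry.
Var = 18*t - 9*sin(10*t)/5

The Itô integral of a deterministic integrand f(s) has mean 0 because each increment f(s) * (B_{s+ds} - B_s) has mean 0. By the Itô isometry:
  Var( int_0^t f(s) dB_s ) = E[ (int_0^t f(s) dB_s)^2 ] = int_0^t f(s)^2 ds.
Here f(s) = -6*sin(5*s), so f(s)^2 = 36*sin(5*s)^2. Integrate:
  int_0^t (36*sin(5*s)^2) ds = 18*t - 9*sin(10*t)/5.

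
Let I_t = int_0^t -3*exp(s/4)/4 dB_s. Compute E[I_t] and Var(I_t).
E[I_t] = 0; Var(I_t) = 9*exp(t/2)/8 - 9/8

The Itô integral of a deterministic integrand f(s) has mean 0 because each increment f(s) * (B_{s+ds} - B_s) has mean 0. By the Itô isometry:
  Var( int_0^t f(s) dB_s ) = E[ (int_0^t f(s) dB_s)^2 ] = int_0^t f(s)^2 ds.
Here f(s) = -3*exp(s/4)/4, so f(s)^2 = 9*exp(s/2)/16. Integrate:
  int_0^t (9*exp(s/2)/16) ds = 9*exp(t/2)/8 - 9/8.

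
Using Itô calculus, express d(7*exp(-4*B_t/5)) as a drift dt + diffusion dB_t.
d(7*exp(-4*B_t/5)) = (56*exp(-4*B_t/5)/25) dt + (-28*exp(-4*B_t/5)/5) dB_t

Itô's formula for f(B_t) gives d f(B_t) = f'(B_t) dB_t + (1/2) f''(B_t) dt. Compute derivatives of f(x) = 7*exp(-4*x/5):
  f'(x)  = -28*exp(-4*x/5)/5
  f''(x) = 112*exp(-4*x/5)/25
Substitute x = B_t and multiply the f'' term by 1/2:
  drift     = (1/2) * (112*exp(-4*x/5)/25) evaluated at B_t = 56*exp(-4*B_t/5)/25
  diffusion = (-28*exp(-4*x/5)/5) evaluated at B_t = -28*exp(-4*B_t/5)/5
Therefore d(7*exp(-4*B_t/5)) = (56*exp(-4*B_t/5)/25) dt + (-28*exp(-4*B_t/5)/5) dB_t.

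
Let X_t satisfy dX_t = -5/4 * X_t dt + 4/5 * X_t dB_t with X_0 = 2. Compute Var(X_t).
Var(X_t) = (4*exp(16*t/25) - 4)*exp(-5*t/2)

For GBM dX = mu X dt + sigma X dB with X_0 = x_0, apply Itô to Y = log X: dY = (mu - sigma^2/2) dt + sigma dB, so Y_t = log(x_0) + (mu - sigma^2/2) t + sigma B_t and hence X_t = x_0 * exp((mu - sigma^2/2) t + sigma B_t).
With mu = -5/4, sigma = 4/5, x_0 = 2, this gives:
  X_t = 2 * exp((-157/100) * t + (4/5) * B_t).
Since sigma*B_t ~ Normal(0, sigma^2 t), E[exp(sigma*B_t)] = exp(sigma^2 t / 2); so E[X_t] = x_0 * exp((mu - sigma^2/2) t) * exp(sigma^2 t / 2) = x_0 * exp(mu t) = 2*exp(-5*t/4).
Var(X_t) = E[X_t^2] - (E[X_t])^2 = x_0^2 * exp(2 mu t) * (exp(sigma^2 t) - 1) = (4*exp(16*t/25) - 4)*exp(-5*t/2).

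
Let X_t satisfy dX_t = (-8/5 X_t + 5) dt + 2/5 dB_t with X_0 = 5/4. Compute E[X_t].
E[X_t] = 25/8 - 15*exp(-8*t/5)/8

Taking expectations and using E[dB_t] = 0, the mean m(t) = E[X_t] satisfies the ODE m'(t) = a m(t) + b with m(0) = x_0. With a = -8/5, b = 5, x_0 = 5/4, the solution is
  m(t) = x_0 * exp(a t) + (b/a) * (exp(a t) - 1)
       = (5/4) * exp((-8/5) t) + (5/(-8/5)) * (exp((-8/5) t) - 1)
       = 25/8 - 15*exp(-8*t/5)/8.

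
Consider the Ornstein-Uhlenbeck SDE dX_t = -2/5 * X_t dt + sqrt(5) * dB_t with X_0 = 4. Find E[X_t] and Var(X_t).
E[X_t] = 4*exp(-2*t/5); Var(X_t) = 25/4 - 25*exp(-4*t/5)/4

The OU SDE dX = -theta X dt + sigma dB admits the integrating factor exp(theta t): d(exp(theta t) X_t) = sigma exp(theta t) dB_t. Integrating from 0 to t:
  X_t = x_0 * exp(-theta t) + sigma * int_0^t exp(-theta (t-s)) dB_s.
The Itô integral has mean 0 and (by the Itô isometry) variance sigma^2 * int_0^t exp(-2 theta (t - s)) ds = sigma^2 * (1 - exp(-2 theta t)) / (2 theta).
With theta = 2/5, sigma = sqrt(5), x_0 = 4:
  E[X_t] = 4 * exp(-2/5 t) = 4*exp(-2*t/5)
  Var(X_t) = (sqrt(5))^2 * (1 - exp(-2*2/5 t)) / (2 * 2/5) = 25/4 - 25*exp(-4*t/5)/4.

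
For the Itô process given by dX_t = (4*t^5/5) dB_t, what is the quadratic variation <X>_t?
<X>_t = 16*t^11/275

For an Itô process dX_t = a(t) dt + b(t) dB_t, the quadratic variation is <X>_t = int_0^t b(s)^2 ds (the drift term does not contribute). Here b(s) = 4*s^5/5, so
  b(s)^2 = 16*s^10/25.
Integrating from 0 to t:
  <X>_t = int_0^t (16*s^10/25) ds = 16*t^11/275.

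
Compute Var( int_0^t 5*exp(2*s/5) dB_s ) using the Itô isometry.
Var = 125*exp(4*t/5)/4 - 125/4

The Itô integral of a deterministic integrand f(s) has mean 0 because each increment f(s) * (B_{s+ds} - B_s) has mean 0. By the Itô isometry:
  Var( int_0^t f(s) dB_s ) = E[ (int_0^t f(s) dB_s)^2 ] = int_0^t f(s)^2 ds.
Here f(s) = 5*exp(2*s/5), so f(s)^2 = 25*exp(4*s/5). Integrate:
  int_0^t (25*exp(4*s/5)) ds = 125*exp(4*t/5)/4 - 125/4.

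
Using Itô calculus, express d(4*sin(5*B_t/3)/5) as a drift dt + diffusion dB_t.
d(4*sin(5*B_t/3)/5) = (-10*sin(5*B_t/3)/9) dt + (4*cos(5*B_t/3)/3) dB_t

Itô's formula for f(B_t) gives d f(B_t) = f'(B_t) dB_t + (1/2) f''(B_t) dt. Compute derivatives of f(x) = 4*sin(5*x/3)/5:
  f'(x)  = 4*cos(5*x/3)/3
  f''(x) = -20*sin(5*x/3)/9
Substitute x = B_t and multiply the f'' term by 1/2:
  drift     = (1/2) * (-20*sin(5*x/3)/9) evaluated at B_t = -10*sin(5*B_t/3)/9
  diffusion = (4*cos(5*x/3)/3) evaluated at B_t = 4*cos(5*B_t/3)/3
Therefore d(4*sin(5*B_t/3)/5) = (-10*sin(5*B_t/3)/9) dt + (4*cos(5*B_t/3)/3) dB_t.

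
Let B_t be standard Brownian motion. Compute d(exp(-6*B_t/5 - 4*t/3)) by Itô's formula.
d(exp(-6*B_t/5 - 4*t/3)) = (-46*exp(-6*B_t/5 - 4*t/3)/75) dt + (-6*exp(-6*B_t/5 - 4*t/3)/5) dB_t

Itô's formula for f(t, x): d f(t, B_t) = (f_t + (1/2) f_xx) dt + f_x dB_t. Compute partials of f(t, x) = exp(-4*t/3 - 6*x/5):
  f_t(t,x)  = -4*exp(-4*t/3 - 6*x/5)/3
  f_x(t,x)  = -6*exp(-4*t/3 - 6*x/5)/5
  f_xx(t,x) = 36*exp(-4*t/3 - 6*x/5)/25
Assemble drift = f_t + (1/2) f_xx = -46*exp(-4*t/3 - 6*x/5)/75 and diffusion = f_x = -6*exp(-4*t/3 - 6*x/5)/5. Substituting x = B_t:
  d(exp(-6*B_t/5 - 4*t/3)) = (-46*exp(-6*B_t/5 - 4*t/3)/75) dt + (-6*exp(-6*B_t/5 - 4*t/3)/5) dB_t.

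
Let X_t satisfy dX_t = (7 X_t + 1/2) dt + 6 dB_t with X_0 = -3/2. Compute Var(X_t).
Var(X_t) = 18*exp(14*t)/7 - 18/7

The variance V(t) = Var(X_t) satisfies V'(t) = 2 a V(t) + c^2 with V(0) = 0 (drift coefficient is linear in X, diffusion is constant). With a = 7, c = 6, the solution is
  V(t) = (c^2 / (2 a)) * (exp(2 a t) - 1)
       = (6^2 / (2*7)) * (exp(14 t) - 1)
       = 18*exp(14*t)/7 - 18/7.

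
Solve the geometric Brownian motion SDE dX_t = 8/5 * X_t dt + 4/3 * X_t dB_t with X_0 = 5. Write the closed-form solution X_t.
X_t = 5 * exp((32/45) * t + (4/3) * B_t)

For GBM dX = mu X dt + sigma X dB with X_0 = x_0, apply Itô to Y = log X: dY = (mu - sigma^2/2) dt + sigma dB, so Y_t = log(x_0) + (mu - sigma^2/2) t + sigma B_t and hence X_t = x_0 * exp((mu - sigma^2/2) t + sigma B_t).
With mu = 8/5, sigma = 4/3, x_0 = 5, this gives:
  X_t = 5 * exp((32/45) * t + (4/3) * B_t).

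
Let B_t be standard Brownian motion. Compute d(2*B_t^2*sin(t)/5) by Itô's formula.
d(2*B_t^2*sin(t)/5) = (2*B_t^2*cos(t)/5 + 2*sin(t)/5) dt + (4*B_t*sin(t)/5) dB_t

Itô's formula for f(t, x): d f(t, B_t) = (f_t + (1/2) f_xx) dt + f_x dB_t. Compute partials of f(t, x) = 2*x^2*sin(t)/5:
  f_t(t,x)  = 2*x^2*cos(t)/5
  f_x(t,x)  = 4*x*sin(t)/5
  f_xx(t,x) = 4*sin(t)/5
Assemble drift = f_t + (1/2) f_xx = 2*x^2*cos(t)/5 + 2*sin(t)/5 and diffusion = f_x = 4*x*sin(t)/5. Substituting x = B_t:
  d(2*B_t^2*sin(t)/5) = (2*B_t^2*cos(t)/5 + 2*sin(t)/5) dt + (4*B_t*sin(t)/5) dB_t.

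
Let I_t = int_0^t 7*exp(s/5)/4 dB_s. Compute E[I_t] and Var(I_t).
E[I_t] = 0; Var(I_t) = 245*exp(2*t/5)/32 - 245/32

The Itô integral of a deterministic integrand f(s) has mean 0 because each increment f(s) * (B_{s+ds} - B_s) has mean 0. By the Itô isometry:
  Var( int_0^t f(s) dB_s ) = E[ (int_0^t f(s) dB_s)^2 ] = int_0^t f(s)^2 ds.
Here f(s) = 7*exp(s/5)/4, so f(s)^2 = 49*exp(2*s/5)/16. Integrate:
  int_0^t (49*exp(2*s/5)/16) ds = 245*exp(2*t/5)/32 - 245/32.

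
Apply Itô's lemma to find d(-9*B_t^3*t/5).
d(-9*B_t^3*t/5) = (9*B_t*(-B_t^2 - 3*t)/5) dt + (-27*B_t^2*t/5) dB_t

Itô's formula for f(t, x): d f(t, B_t) = (f_t + (1/2) f_xx) dt + f_x dB_t. Compute partials of f(t, x) = -9*t*x^3/5:
  f_t(t,x)  = -9*x^3/5
  f_x(t,x)  = -27*t*x^2/5
  f_xx(t,x) = -54*t*x/5
Assemble drift = f_t + (1/2) f_xx = 9*x*(-3*t - x^2)/5 and diffusion = f_x = -27*t*x^2/5. Substituting x = B_t:
  d(-9*B_t^3*t/5) = (9*B_t*(-B_t^2 - 3*t)/5) dt + (-27*B_t^2*t/5) dB_t.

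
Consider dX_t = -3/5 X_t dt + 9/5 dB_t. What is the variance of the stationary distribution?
lim Var(X_t) = 27/10

The OU SDE dX = -theta X dt + sigma dB admits the integrating factor exp(theta t): d(exp(theta t) X_t) = sigma exp(theta t) dB_t. Integrating from 0 to t gives X_t = x_0 * exp(-theta t) + sigma * int_0^t exp(-theta (t-s)) dB_s for any initial x_0. The Itô integral has variance (by the Itô isometry) sigma^2 * int_0^t exp(-2 theta (t - s)) ds = sigma^2 * (1 - exp(-2 theta t)) / (2 theta), independent of x_0.
With theta = 3/5, sigma = 9/5:
  Var(X_t) = (9/5)^2 * (1 - exp(-2*3/5 t)) / (2 * 3/5) = 27/10 - 27*exp(-6*t/5)/10.
As t -> infinity, exp(-2*3/5 t) -> 0, so the stationary variance is sigma^2 / (2 theta) = 27/10.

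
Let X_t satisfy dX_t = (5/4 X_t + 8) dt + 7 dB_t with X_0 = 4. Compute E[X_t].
E[X_t] = 52*exp(5*t/4)/5 - 32/5

Taking expectations and using E[dB_t] = 0, the mean m(t) = E[X_t] satisfies the ODE m'(t) = a m(t) + b with m(0) = x_0. With a = 5/4, b = 8, x_0 = 4, the solution is
  m(t) = x_0 * exp(a t) + (b/a) * (exp(a t) - 1)
       = 4 * exp((5/4) t) + (8/(5/4)) * (exp((5/4) t) - 1)
       = 52*exp(5*t/4)/5 - 32/5.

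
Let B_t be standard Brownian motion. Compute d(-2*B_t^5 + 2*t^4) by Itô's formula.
d(-2*B_t^5 + 2*t^4) = (-20*B_t^3 + 8*t^3) dt + (-10*B_t^4) dB_t

Itô's formula for f(t, x): d f(t, B_t) = (f_t + (1/2) f_xx) dt + f_x dB_t. Compute partials of f(t, x) = 2*t^4 - 2*x^5:
  f_t(t,x)  = 8*t^3
  f_x(t,x)  = -10*x^4
  f_xx(t,x) = -40*x^3
Assemble drift = f_t + (1/2) f_xx = 8*t^3 - 20*x^3 and diffusion = f_x = -10*x^4. Substituting x = B_t:
  d(-2*B_t^5 + 2*t^4) = (-20*B_t^3 + 8*t^3) dt + (-10*B_t^4) dB_t.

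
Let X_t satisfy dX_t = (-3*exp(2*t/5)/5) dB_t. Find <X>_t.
<X>_t = 9*exp(4*t/5)/20 - 9/20

For an Itô process dX_t = a(t) dt + b(t) dB_t, the quadratic variation is <X>_t = int_0^t b(s)^2 ds (the drift term does not contribute). Here b(s) = -3*exp(2*s/5)/5, so
  b(s)^2 = 9*exp(4*s/5)/25.
Integrating from 0 to t:
  <X>_t = int_0^t (9*exp(4*s/5)/25) ds = 9*exp(4*t/5)/20 - 9/20.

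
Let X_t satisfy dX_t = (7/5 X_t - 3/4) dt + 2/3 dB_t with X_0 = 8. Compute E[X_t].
E[X_t] = 209*exp(7*t/5)/28 + 15/28

Taking expectations and using E[dB_t] = 0, the mean m(t) = E[X_t] satisfies the ODE m'(t) = a m(t) + b with m(0) = x_0. With a = 7/5, b = -3/4, x_0 = 8, the solution is
  m(t) = x_0 * exp(a t) + (b/a) * (exp(a t) - 1)
       = 8 * exp((7/5) t) + ((-3/4)/(7/5)) * (exp((7/5) t) - 1)
       = 209*exp(7*t/5)/28 + 15/28.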